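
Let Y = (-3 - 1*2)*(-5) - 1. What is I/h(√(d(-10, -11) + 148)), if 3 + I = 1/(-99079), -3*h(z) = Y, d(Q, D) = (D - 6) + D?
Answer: 148619/396316 ≈ 0.37500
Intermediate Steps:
d(Q, D) = -6 + 2*D (d(Q, D) = (-6 + D) + D = -6 + 2*D)
Y = 24 (Y = (-3 - 2)*(-5) - 1 = -5*(-5) - 1 = 25 - 1 = 24)
h(z) = -8 (h(z) = -⅓*24 = -8)
I = -297238/99079 (I = -3 + 1/(-99079) = -3 - 1/99079 = -297238/99079 ≈ -3.0000)
I/h(√(d(-10, -11) + 148)) = -297238/99079/(-8) = -297238/99079*(-⅛) = 148619/396316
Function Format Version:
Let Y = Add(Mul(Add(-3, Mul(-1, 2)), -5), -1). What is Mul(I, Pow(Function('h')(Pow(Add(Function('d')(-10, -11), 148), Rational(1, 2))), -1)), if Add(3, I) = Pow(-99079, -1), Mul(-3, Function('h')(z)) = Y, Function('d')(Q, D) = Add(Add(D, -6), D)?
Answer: Rational(148619, 396316) ≈ 0.37500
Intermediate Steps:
Function('d')(Q, D) = Add(-6, Mul(2, D)) (Function('d')(Q, D) = Add(Add(-6, D), D) = Add(-6, Mul(2, D)))
Y = 24 (Y = Add(Mul(Add(-3, -2), -5), -1) = Add(Mul(-5, -5), -1) = Add(25, -1) = 24)
Function('h')(z) = -8 (Function('h')(z) = Mul(Rational(-1, 3), 24) = -8)
I = Rational(-297238, 99079) (I = Add(-3, Pow(-99079, -1)) = Add(-3, Rational(-1, 99079)) = Rational(-297238, 99079) ≈ -3.0000)
Mul(I, Pow(Function('h')(Pow(Add(Function('d')(-10, -11), 148), Rational(1, 2))), -1)) = Mul(Rational(-297238, 99079), Pow(-8, -1)) = Mul(Rational(-297238, 99079), Rational(-1, 8)) = Rational(148619, 396316)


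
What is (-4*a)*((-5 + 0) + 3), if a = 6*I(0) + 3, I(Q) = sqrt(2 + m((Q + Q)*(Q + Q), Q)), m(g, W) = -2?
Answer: 24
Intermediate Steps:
I(Q) = 0 (I(Q) = sqrt(2 - 2) = sqrt(0) = 0)
a = 3 (a = 6*0 + 3 = 0 + 3 = 3)
(-4*a)*((-5 + 0) + 3) = (-4*3)*((-5 + 0) + 3) = -12*(-5 + 3) = -12*(-2) = 24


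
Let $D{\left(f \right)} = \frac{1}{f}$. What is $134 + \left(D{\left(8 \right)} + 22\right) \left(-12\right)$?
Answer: $- \frac{263}{2} \approx -131.5$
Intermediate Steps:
$134 + \left(D{\left(8 \right)} + 22\right) \left(-12\right) = 134 + \left(\frac{1}{8} + 22\right) \left(-12\right) = 134 + \frac{177}{8} \left(-12\right) = 134 - \frac{531}{2} = - \frac{263}{2}$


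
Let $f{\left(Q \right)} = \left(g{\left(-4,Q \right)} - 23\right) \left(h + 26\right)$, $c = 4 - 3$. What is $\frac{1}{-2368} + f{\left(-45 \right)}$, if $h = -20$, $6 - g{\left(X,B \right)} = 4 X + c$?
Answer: $- \frac{28417}{2368} \approx -12.0$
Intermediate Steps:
$c = 1$ ($c = 4 - 3 = 1$)
$g{\left(X,B \right)} = 5 - 4 X$ ($g{\left(X,B \right)} = 6 - \left(4 X + 1\right) = 6 - \left(1 + 4 X\right) = 5 - 4 X$)
$f{\left(Q \right)} = -12$ ($f{\left(Q \right)} = \left(\left(5 - -16\right) - 23\right) \left(-20 + 26\right) = \left(\left(5 + 16\right) - 23\right) 6 = \left(21 - 23\right) 6 = \left(-2\right) 6 = -12$)
$\frac{1}{-2368} + f{\left(-45 \right)} = \frac{1}{-2368} - 12 = - \frac{1}{2368} - 12 = - \frac{28417}{2368}$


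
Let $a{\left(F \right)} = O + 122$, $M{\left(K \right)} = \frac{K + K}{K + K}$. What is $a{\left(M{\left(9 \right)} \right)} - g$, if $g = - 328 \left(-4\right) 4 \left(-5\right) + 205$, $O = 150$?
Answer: $26307$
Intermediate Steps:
$M{\left(K \right)} = 1$ ($M{\left(K \right)} = \frac{2 K}{2 K} = 2 K \frac{1}{2 K} = 1$)
$g = -26035$ ($g = - 328 \left(\left(-16\right) \left(-5\right)\right) + 205 = \left(-328\right) 80 + 205 = -26240 + 205 = -26035$)
$a{\left(F \right)} = 272$ ($a{\left(F \right)} = 150 + 122 = 272$)
$a{\left(M{\left(9 \right)} \right)} - g = 272 - -26035 = 272 + 26035 = 26307$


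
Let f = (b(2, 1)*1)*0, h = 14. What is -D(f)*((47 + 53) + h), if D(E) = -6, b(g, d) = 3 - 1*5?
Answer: 684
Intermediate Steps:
b(g, d) = -2 (b(g, d) = 3 - 5 = -2)
f = 0 (f = -2*1*0 = -2*0 = 0)
-D(f)*((47 + 53) + h) = -(-6)*((47 + 53) + 14) = -(-6)*(100 + 14) = -(-6)*114 = -1*(-684) = 684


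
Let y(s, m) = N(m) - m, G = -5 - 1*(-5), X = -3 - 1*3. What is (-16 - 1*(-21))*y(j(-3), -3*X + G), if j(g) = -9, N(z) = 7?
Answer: -55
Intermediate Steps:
X = -6 (X = -3 - 3 = -6)
G = 0 (G = -5 + 5 = 0)
y(s, m) = 7 - m
(-16 - 1*(-21))*y(j(-3), -3*X + G) = (-16 - 1*(-21))*(7 - (-3*(-6) + 0)) = (-16 + 21)*(7 - (18 + 0)) = 5*(7 - 1*18) = 5*(7 - 18) = 5*(-11) = -55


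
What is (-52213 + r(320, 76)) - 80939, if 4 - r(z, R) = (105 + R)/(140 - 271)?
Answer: -17442207/131 ≈ -1.3315e+5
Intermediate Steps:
r(z, R) = 629/131 + R/131 (r(z, R) = 4 - (105 + R)/(140 - 271) = 4 - (105 + R)/(-131) = 4 - (105 + R)*(-1)/131 = 4 - (-105/131 - R/131) = 4 + (105/131 + R/131) = 629/131 + R/131)
(-52213 + r(320, 76)) - 80939 = (-52213 + (629/131 + (1/131)*76)) - 80939 = (-52213 + (629/131 + 76/131)) - 80939 = (-52213 + 705/131) - 80939 = -6839198/131 - 80939 = -17442207/131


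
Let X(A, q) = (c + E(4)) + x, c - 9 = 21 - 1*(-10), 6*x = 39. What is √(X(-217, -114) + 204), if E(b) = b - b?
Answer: √1002/2 ≈ 15.827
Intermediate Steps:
x = 13/2 (x = (⅙)*39 = 13/2 ≈ 6.5000)
E(b) = 0
c = 40 (c = 9 + (21 - 1*(-10)) = 9 + (21 + 10) = 9 + 31 = 40)
X(A, q) = 93/2 (X(A, q) = (40 + 0) + 13/2 = 40 + 13/2 = 93/2)
√(X(-217, -114) + 204) = √(93/2 + 204) = √(501/2) = √1002/2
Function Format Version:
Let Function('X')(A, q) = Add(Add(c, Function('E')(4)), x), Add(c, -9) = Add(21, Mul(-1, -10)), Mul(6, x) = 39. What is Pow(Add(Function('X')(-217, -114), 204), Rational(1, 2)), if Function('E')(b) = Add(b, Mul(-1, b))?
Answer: Mul(Rational(1, 2), Pow(1002, Rational(1, 2))) ≈ 15.827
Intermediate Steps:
x = Rational(13, 2) (x = Mul(Rational(1, 6), 39) = Rational(13, 2) ≈ 6.5000)
Function('E')(b) = 0
c = 40 (c = Add(9, Add(21, Mul(-1, -10))) = Add(9, Add(21, 10)) = Add(9, 31) = 40)
Function('X')(A, q) = Rational(93, 2) (Function('X')(A, q) = Add(Add(40, 0), Rational(13, 2)) = Add(40, Rational(13, 2)) = Rational(93, 2))
Pow(Add(Function('X')(-217, -114), 204), Rational(1, 2)) = Pow(Add(Rational(93, 2), 204), Rational(1, 2)) = Pow(Rational(501, 2), Rational(1, 2)) = Mul(Rational(1, 2), Pow(1002, Rational(1, 2)))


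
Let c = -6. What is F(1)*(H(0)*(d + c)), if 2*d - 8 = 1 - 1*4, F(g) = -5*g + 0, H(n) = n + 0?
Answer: 0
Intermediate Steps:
H(n) = n
F(g) = -5*g
d = 5/2 (d = 4 + (1 - 1*4)/2 = 4 + (1 - 4)/2 = 4 + (½)*(-3) = 4 - 3/2 = 5/2 ≈ 2.5000)
F(1)*(H(0)*(d + c)) = (-5*1)*(0*(5/2 - 6)) = -0*(-7)/2 = -5*0 = 0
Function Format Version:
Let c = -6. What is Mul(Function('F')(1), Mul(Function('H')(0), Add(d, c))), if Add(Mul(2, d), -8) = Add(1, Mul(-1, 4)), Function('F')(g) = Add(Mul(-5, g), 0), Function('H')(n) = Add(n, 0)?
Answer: 0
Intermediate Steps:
Function('H')(n) = n
Function('F')(g) = Mul(-5, g)
d = Rational(5, 2) (d = Add(4, Mul(Rational(1, 2), Add(1, Mul(-1, 4)))) = Add(4, Mul(Rational(1, 2), Add(1, -4))) = Add(4, Mul(Rational(1, 2), -3)) = Add(4, Rational(-3, 2)) = Rational(5, 2) ≈ 2.5000)
Mul(Function('F')(1), Mul(Function('H')(0), Add(d, c))) = Mul(Mul(-5, 1), Mul(0, Add(Rational(5, 2), -6))) = Mul(-5, Mul(0, Rational(-7, 2))) = Mul(-5, 0) = 0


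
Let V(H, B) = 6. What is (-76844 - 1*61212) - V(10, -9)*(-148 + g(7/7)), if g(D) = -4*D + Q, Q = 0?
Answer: -137144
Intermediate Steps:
g(D) = -4*D (g(D) = -4*D + 0 = -4*D)
(-76844 - 1*61212) - V(10, -9)*(-148 + g(7/7)) = (-76844 - 1*61212) - 6*(-148 - 28/7) = (-76844 - 61212) - 6*(-148 - 28/7) = -138056 - 6*(-148 - 4*1) = -138056 - 6*(-148 - 4) = -138056 - 6*(-152) = -138056 - 1*(-912) = -138056 + 912 = -137144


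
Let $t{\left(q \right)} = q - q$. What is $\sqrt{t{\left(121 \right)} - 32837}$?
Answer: $i \sqrt{32837} \approx 181.21 i$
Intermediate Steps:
$t{\left(q \right)} = 0$
$\sqrt{t{\left(121 \right)} - 32837} = \sqrt{0 - 32837} = \sqrt{-32837} = i \sqrt{32837}$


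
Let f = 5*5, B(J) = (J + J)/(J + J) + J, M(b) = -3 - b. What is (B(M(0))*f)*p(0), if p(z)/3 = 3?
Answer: -450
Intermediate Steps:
p(z) = 9 (p(z) = 3*3 = 9)
B(J) = 1 + J (B(J) = (2*J)/((2*J)) + J = (2*J)*(1/(2*J)) + J = 1 + J)
f = 25
(B(M(0))*f)*p(0) = ((1 + (-3 - 1*0))*25)*9 = ((1 + (-3 + 0))*25)*9 = ((1 - 3)*25)*9 = -2*25*9 = -50*9 = -450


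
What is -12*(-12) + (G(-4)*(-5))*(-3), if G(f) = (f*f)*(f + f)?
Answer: -1776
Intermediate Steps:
G(f) = 2*f³ (G(f) = f²*(2*f) = 2*f³)
-12*(-12) + (G(-4)*(-5))*(-3) = -12*(-12) + ((2*(-4)³)*(-5))*(-3) = 144 + ((2*(-64))*(-5))*(-3) = 144 - 128*(-5)*(-3) = 144 + 640*(-3) = 144 - 1920 = -1776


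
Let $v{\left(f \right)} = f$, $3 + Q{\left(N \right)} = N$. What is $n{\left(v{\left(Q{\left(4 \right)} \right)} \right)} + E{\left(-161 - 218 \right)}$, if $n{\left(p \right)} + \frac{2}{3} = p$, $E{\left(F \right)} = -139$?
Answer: $- \frac{416}{3} \approx -138.67$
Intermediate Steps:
$Q{\left(N \right)} = -3 + N$
$n{\left(p \right)} = - \frac{2}{3} + p$
$n{\left(v{\left(Q{\left(4 \right)} \right)} \right)} + E{\left(-161 - 218 \right)} = \left(- \frac{2}{3} + \left(-3 + 4\right)\right) - 139 = \left(- \frac{2}{3} + 1\right) - 139 = \frac{1}{3} - 139 = - \frac{416}{3}$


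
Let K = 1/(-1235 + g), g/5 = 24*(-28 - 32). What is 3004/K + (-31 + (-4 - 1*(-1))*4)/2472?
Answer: -62637365323/2472 ≈ -2.5339e+7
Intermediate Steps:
g = -7200 (g = 5*(24*(-28 - 32)) = 5*(24*(-60)) = 5*(-1440) = -7200)
K = -1/8435 (K = 1/(-1235 - 7200) = 1/(-8435) = -1/8435 ≈ -0.00011855)
3004/K + (-31 + (-4 - 1*(-1))*4)/2472 = 3004/(-1/8435) + (-31 + (-4 - 1*(-1))*4)/2472 = 3004*(-8435) + (-31 + (-4 + 1)*4)*(1/2472) = -25338740 + (-31 - 3*4)*(1/2472) = -25338740 + (-31 - 12)*(1/2472) = -25338740 - 43*1/2472 = -25338740 - 43/2472 = -62637365323/2472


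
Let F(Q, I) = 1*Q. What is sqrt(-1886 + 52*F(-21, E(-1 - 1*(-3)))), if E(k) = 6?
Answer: I*sqrt(2978) ≈ 54.571*I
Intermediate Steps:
F(Q, I) = Q
sqrt(-1886 + 52*F(-21, E(-1 - 1*(-3)))) = sqrt(-1886 + 52*(-21)) = sqrt(-1886 - 1092) = sqrt(-2978) = I*sqrt(2978)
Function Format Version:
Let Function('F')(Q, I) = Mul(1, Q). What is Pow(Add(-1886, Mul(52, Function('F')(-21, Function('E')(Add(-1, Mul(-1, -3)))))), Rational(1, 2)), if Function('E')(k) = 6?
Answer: Mul(I, Pow(2978, Rational(1, 2))) ≈ Mul(54.571, I)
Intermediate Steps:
Function('F')(Q, I) = Q
Pow(Add(-1886, Mul(52, Function('F')(-21, Function('E')(Add(-1, Mul(-1, -3)))))), Rational(1, 2)) = Pow(Add(-1886, Mul(52, -21)), Rational(1, 2)) = Pow(Add(-1886, -1092), Rational(1, 2)) = Pow(-2978, Rational(1, 2)) = Mul(I, Pow(2978, Rational(1, 2)))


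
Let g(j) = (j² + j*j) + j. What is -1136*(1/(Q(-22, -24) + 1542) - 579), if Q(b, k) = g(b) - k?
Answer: 103265737/157 ≈ 6.5774e+5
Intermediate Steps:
g(j) = j + 2*j² (g(j) = (j² + j²) + j = 2*j² + j = j + 2*j²)
Q(b, k) = -k + b*(1 + 2*b) (Q(b, k) = b*(1 + 2*b) - k = -k + b*(1 + 2*b))
-1136*(1/(Q(-22, -24) + 1542) - 579) = -1136*(1/((-1*(-24) - 22*(1 + 2*(-22))) + 1542) - 579) = -1136*(1/((24 - 22*(1 - 44)) + 1542) - 579) = -1136*(1/((24 - 22*(-43)) + 1542) - 579) = -1136*(1/((24 + 946) + 1542) - 579) = -1136*(1/(970 + 1542) - 579) = -1136*(1/2512 - 579) = -1136*(-1454447/2512) = 103265737/157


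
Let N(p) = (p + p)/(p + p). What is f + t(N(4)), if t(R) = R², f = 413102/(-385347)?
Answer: -27755/385347 ≈ -0.072026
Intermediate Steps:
N(p) = 1 (N(p) = (2*p)/((2*p)) = (2*p)*(1/(2*p)) = 1)
f = -413102/385347 (f = 413102*(-1/385347) = -413102/385347 ≈ -1.0720)
f + t(N(4)) = -413102/385347 + 1² = -413102/385347 + 1 = -27755/385347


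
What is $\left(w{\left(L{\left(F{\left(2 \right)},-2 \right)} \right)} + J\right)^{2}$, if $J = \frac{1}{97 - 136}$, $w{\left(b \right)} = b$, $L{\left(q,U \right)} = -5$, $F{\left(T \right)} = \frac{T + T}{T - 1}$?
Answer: $\frac{38416}{1521} \approx 25.257$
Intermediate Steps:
$F{\left(T \right)} = \frac{2 T}{-1 + T}$
$J = - \frac{1}{39}$ ($J = \frac{1}{-39} = - \frac{1}{39} \approx -0.025641$)
$\left(w{\left(L{\left(F{\left(2 \right)},-2 \right)} \right)} + J\right)^{2} = \left(-5 - \frac{1}{39}\right)^{2} = \left(- \frac{196}{39}\right)^{2} = \frac{38416}{1521}$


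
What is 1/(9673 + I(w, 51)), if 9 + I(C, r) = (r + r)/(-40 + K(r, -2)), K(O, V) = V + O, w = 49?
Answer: 3/29026 ≈ 0.00010336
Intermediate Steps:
K(O, V) = O + V
I(C, r) = -9 + 2*r/(-42 + r) (I(C, r) = -9 + (r + r)/(-40 + (r - 2)) = -9 + (2*r)/(-40 + (-2 + r)) = -9 + (2*r)/(-42 + r) = -9 + 2*r/(-42 + r))
1/(9673 + I(w, 51)) = 1/(9673 + 7*(54 - 1*51)/(-42 + 51)) = 1/(9673 + 7*(54 - 51)/9) = 1/(9673 + 7*(1/9)*3) = 1/(9673 + 7/3) = 1/(29026/3) = 3/29026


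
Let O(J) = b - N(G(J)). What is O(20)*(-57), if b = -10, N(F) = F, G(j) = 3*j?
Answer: 3990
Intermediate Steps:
O(J) = -10 - 3*J
O(20)*(-57) = (-10 - 3*20)*(-57) = (-10 - 60)*(-57) = -70*(-57) = 3990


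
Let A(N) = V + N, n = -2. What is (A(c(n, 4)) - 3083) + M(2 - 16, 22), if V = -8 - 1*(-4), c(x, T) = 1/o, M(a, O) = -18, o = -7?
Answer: -21736/7 ≈ -3105.1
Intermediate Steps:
c(x, T) = -⅐ (c(x, T) = 1/(-7) = -⅐)
V = -4 (V = -8 + 4 = -4)
A(N) = -4 + N
(A(c(n, 4)) - 3083) + M(2 - 16, 22) = ((-4 - ⅐) - 3083) - 18 = (-29/7 - 3083) - 18 = -21610/7 - 18 = -21736/7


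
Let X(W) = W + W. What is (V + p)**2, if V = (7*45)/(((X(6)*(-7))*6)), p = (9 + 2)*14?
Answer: 1505529/64 ≈ 23524.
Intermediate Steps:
X(W) = 2*W
p = 154 (p = 11*14 = 154)
V = -5/8 (V = (7*45)/((((2*6)*(-7))*6)) = 315/(((12*(-7))*6)) = 315/((-84*6)) = 315/(-504) = 315*(-1/504) = -5/8 ≈ -0.62500)
(V + p)**2 = (-5/8 + 154)**2 = (1227/8)**2 = 1505529/64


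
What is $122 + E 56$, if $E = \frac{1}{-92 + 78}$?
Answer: $118$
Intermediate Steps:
$E = - \frac{1}{14}$ ($E = \frac{1}{-14} = - \frac{1}{14} \approx -0.071429$)
$122 + E 56 = 122 - 4 = 118$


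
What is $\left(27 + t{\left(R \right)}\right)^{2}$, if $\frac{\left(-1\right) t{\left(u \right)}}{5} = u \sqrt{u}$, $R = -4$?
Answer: $-871 + 2160 i \approx -871.0 + 2160.0 i$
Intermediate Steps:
$t{\left(u \right)} = - 5 u^{\frac{3}{2}}$ ($t{\left(u \right)} = - 5 u \sqrt{u} = - 5 u^{\frac{3}{2}}$)
$\left(27 + t{\left(R \right)}\right)^{2} = \left(27 - 5 \left(-4\right)^{\frac{3}{2}}\right)^{2} = \left(27 - 5 \left(- 8 i\right)\right)^{2} = \left(27 + 40 i\right)^{2}$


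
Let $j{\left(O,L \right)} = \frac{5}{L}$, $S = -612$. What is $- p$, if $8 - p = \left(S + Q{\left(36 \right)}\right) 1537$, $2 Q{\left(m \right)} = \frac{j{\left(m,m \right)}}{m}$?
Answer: $- \frac{2438162299}{2592} \approx -9.4065 \cdot 10^{5}$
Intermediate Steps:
$Q{\left(m \right)} = \frac{5}{2 m^{2}}$ ($Q{\left(m \right)} = \frac{\frac{5}{m} \frac{1}{m}}{2} = \frac{5 \frac{1}{m^{2}}}{2} = \frac{5}{2 m^{2}}$)
$p = \frac{2438162299}{2592}$ ($p = 8 - \left(-612 + \frac{5}{2 \cdot 1296}\right) 1537 = 8 - \left(-612 + \frac{5}{2} \cdot \frac{1}{1296}\right) 1537 = 8 - \left(-612 + \frac{5}{2592}\right) 1537 = 8 - \left(- \frac{1586299}{2592}\right) 1537 = 8 - - \frac{2438141563}{2592} = 8 + \frac{2438141563}{2592} = \frac{2438162299}{2592} \approx 9.4065 \cdot 10^{5}$)
$- p = \left(-1\right) \frac{2438162299}{2592} = - \frac{2438162299}{2592}$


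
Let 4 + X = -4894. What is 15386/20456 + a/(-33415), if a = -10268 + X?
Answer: 412179443/341768620 ≈ 1.2060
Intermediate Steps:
X = -4898 (X = -4 - 4894 = -4898)
a = -15166 (a = -10268 - 4898 = -15166)
15386/20456 + a/(-33415) = 15386/20456 - 15166/(-33415) = 15386*(1/20456) - 15166*(-1/33415) = 7693/10228 + 15166/33415 = 412179443/341768620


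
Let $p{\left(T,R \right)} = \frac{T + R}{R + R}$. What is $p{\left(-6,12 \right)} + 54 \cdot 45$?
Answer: $\frac{9721}{4} \approx 2430.3$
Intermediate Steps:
$p{\left(T,R \right)} = \frac{R + T}{2 R}$
$p{\left(-6,12 \right)} + 54 \cdot 45 = \frac{12 - 6}{2 \cdot 12} + 54 \cdot 45 = \frac{1}{2} \cdot \frac{1}{12} \cdot 6 + 2430 = \frac{1}{4} + 2430 = \frac{9721}{4}$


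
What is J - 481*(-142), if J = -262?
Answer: 68040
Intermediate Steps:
J - 481*(-142) = -262 - 481*(-142) = -262 + 68302 = 68040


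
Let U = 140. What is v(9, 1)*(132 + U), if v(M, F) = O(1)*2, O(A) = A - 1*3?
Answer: -1088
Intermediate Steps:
O(A) = -3 + A (O(A) = A - 3 = -3 + A)
v(M, F) = -4 (v(M, F) = (-3 + 1)*2 = -2*2 = -4)
v(9, 1)*(132 + U) = -4*(132 + 140) = -4*272 = -1088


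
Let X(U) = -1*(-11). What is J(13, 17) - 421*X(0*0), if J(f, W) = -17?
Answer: -4648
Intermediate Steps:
X(U) = 11
J(13, 17) - 421*X(0*0) = -17 - 421*11 = -17 - 4631 = -4648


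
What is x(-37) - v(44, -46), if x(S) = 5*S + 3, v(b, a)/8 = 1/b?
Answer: -2004/11 ≈ -182.18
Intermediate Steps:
v(b, a) = 8/b
x(S) = 3 + 5*S
x(-37) - v(44, -46) = (3 + 5*(-37)) - 8/44 = (3 - 185) - 8/44 = -182 - 1*2/11 = -182 - 2/11 = -2004/11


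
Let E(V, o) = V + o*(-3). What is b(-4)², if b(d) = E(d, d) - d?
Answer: 144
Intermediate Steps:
E(V, o) = V - 3*o
b(d) = -3*d (b(d) = (d - 3*d) - d = -2*d - d = -3*d)
b(-4)² = (-3*(-4))² = 12² = 144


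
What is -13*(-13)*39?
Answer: 6591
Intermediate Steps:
-13*(-13)*39 = 169*39 = 6591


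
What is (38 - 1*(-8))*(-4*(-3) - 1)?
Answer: 506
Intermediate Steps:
(38 - 1*(-8))*(-4*(-3) - 1) = (38 + 8)*(12 - 1) = 46*11 = 506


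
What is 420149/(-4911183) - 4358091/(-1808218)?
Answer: 20643661447171/8880489501894 ≈ 2.3246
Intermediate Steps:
420149/(-4911183) - 4358091/(-1808218) = 420149*(-1/4911183) - 4358091*(-1/1808218) = -420149/4911183 + 4358091/1808218 = 20643661447171/8880489501894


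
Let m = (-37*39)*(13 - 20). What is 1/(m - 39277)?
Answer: -1/29176 ≈ -3.4275e-5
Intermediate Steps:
m = 10101 (m = -1443*(-7) = 10101)
1/(m - 39277) = 1/(10101 - 39277) = 1/(-29176) = -1/29176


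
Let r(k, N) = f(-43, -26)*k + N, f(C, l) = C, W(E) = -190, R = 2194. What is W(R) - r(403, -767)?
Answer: 17906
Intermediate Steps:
r(k, N) = N - 43*k (r(k, N) = -43*k + N = N - 43*k)
W(R) - r(403, -767) = -190 - (-767 - 43*403) = -190 - (-767 - 17329) = -190 - 1*(-18096) = -190 + 18096 = 17906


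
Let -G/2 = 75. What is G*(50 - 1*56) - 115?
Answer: 785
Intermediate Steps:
G = -150 (G = -2*75 = -150)
G*(50 - 1*56) - 115 = -150*(50 - 1*56) - 115 = -150*(50 - 56) - 115 = -150*(-6) - 115 = 900 - 115 = 785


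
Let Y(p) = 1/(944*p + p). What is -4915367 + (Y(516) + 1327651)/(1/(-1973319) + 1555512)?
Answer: -2452374506355837719465827/498920005808510580 ≈ -4.9154e+6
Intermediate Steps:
Y(p) = 1/(945*p)
-4915367 + (Y(516) + 1327651)/(1/(-1973319) + 1555512) = -4915367 + ((1/945)/516 + 1327651)/(1/(-1973319) + 1555512) = -4915367 + ((1/945)*(1/516) + 1327651)/(-1/1973319 + 1555512) = -4915367 + (1/487620 + 1327651)/(3069521384327/1973319) = -4915367 + (647389180621/487620)*(1973319/3069521384327) = -4915367 + 425835123504617033/498920005808510580 = -2452374506355837719465827/498920005808510580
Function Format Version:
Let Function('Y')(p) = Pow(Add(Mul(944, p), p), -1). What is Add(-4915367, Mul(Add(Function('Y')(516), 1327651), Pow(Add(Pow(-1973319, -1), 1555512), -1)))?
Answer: Rational(-2452374506355837719465827, 498920005808510580) ≈ -4.9154e+6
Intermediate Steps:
Function('Y')(p) = Mul(Rational(1, 945), Pow(p, -1)) (Function('Y')(p) = Pow(Mul(945, p), -1) = Mul(Rational(1, 945), Pow(p, -1)))
Add(-4915367, Mul(Add(Function('Y')(516), 1327651), Pow(Add(Pow(-1973319, -1), 1555512), -1))) = Add(-4915367, Mul(Add(Mul(Rational(1, 945), Pow(516, -1)), 1327651), Pow(Add(Pow(-1973319, -1), 1555512), -1))) = Add(-4915367, Mul(Add(Mul(Rational(1, 945), Rational(1, 516)), 1327651), Pow(Add(Rational(-1, 1973319), 1555512), -1))) = Add(-4915367, Mul(Add(Rational(1, 487620), 1327651), Pow(Rational(3069521384327, 1973319), -1))) = Add(-4915367, Mul(Rational(647389180621, 487620), Rational(1973319, 3069521384327))) = Add(-4915367, Rational(425835123504617033, 498920005808510580)) = Rational(-2452374506355837719465827, 498920005808510580)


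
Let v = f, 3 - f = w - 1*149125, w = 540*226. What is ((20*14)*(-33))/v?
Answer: -1155/3386 ≈ -0.34111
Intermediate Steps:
w = 122040
f = 27088 (f = 3 - (122040 - 1*149125) = 3 - (122040 - 149125) = 3 - 1*(-27085) = 3 + 27085 = 27088)
v = 27088
((20*14)*(-33))/v = ((20*14)*(-33))/27088 = (280*(-33))*(1/27088) = -9240*1/27088 = -1155/3386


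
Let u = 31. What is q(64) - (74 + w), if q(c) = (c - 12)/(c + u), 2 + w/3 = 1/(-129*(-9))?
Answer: -2479991/36765 ≈ -67.455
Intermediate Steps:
w = -2321/387 (w = -6 + 3/((-129*(-9))) = -6 + 3/1161 = -6 + 3*(1/1161) = -6 + 1/387 = -2321/387 ≈ -5.9974)
q(c) = (-12 + c)/(31 + c) (q(c) = (c - 12)/(c + 31) = (-12 + c)/(31 + c))
q(64) - (74 + w) = (-12 + 64)/(31 + 64) - (74 - 2321/387) = 52/95 - 1*26317/387 = (1/95)*52 - 26317/387 = 52/95 - 26317/387 = -2479991/36765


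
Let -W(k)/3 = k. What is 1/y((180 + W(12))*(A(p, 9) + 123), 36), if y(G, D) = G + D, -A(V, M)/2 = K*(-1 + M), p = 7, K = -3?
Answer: 1/24660 ≈ 4.0551e-5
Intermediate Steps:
W(k) = -3*k
A(V, M) = -6 + 6*M (A(V, M) = -(-6)*(-1 + M) = -2*(3 - 3*M) = -6 + 6*M)
y(G, D) = D + G
1/y((180 + W(12))*(A(p, 9) + 123), 36) = 1/(36 + (180 - 3*12)*((-6 + 6*9) + 123)) = 1/(36 + (180 - 36)*((-6 + 54) + 123)) = 1/(36 + 144*(48 + 123)) = 1/(36 + 144*171) = 1/(36 + 24624) = 1/24660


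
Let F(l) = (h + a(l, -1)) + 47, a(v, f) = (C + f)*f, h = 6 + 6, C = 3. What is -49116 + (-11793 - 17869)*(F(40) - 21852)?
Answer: 646434174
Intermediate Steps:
h = 12
a(v, f) = f*(3 + f) (a(v, f) = (3 + f)*f = f*(3 + f))
F(l) = 57 (F(l) = (12 - (3 - 1)) + 47 = (12 - 1*2) + 47 = (12 - 2) + 47 = 10 + 47 = 57)
-49116 + (-11793 - 17869)*(F(40) - 21852) = -49116 + (-11793 - 17869)*(57 - 21852) = -49116 - 29662*(-21795) = -49116 + 646483290 = 646434174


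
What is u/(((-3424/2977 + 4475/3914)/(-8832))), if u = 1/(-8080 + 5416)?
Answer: -4287927904/8820171 ≈ -486.15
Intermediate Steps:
u = -1/2664 (u = 1/(-2664) = -1/2664 ≈ -0.00037538)
u/(((-3424/2977 + 4475/3914)/(-8832))) = -(-8832/(-3424/2977 + 4475/3914))/2664 = -1/(2664*((-79461/11651978*(-1/8832)))) = -1/(2664*26487/34303423232) = -1/2664*34303423232/26487 = -4287927904/8820171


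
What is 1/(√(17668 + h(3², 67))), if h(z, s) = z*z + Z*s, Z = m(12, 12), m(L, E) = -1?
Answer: √17682/17682 ≈ 0.0075203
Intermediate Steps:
Z = -1
h(z, s) = z² - s (h(z, s) = z*z - s = z² - s)
1/(√(17668 + h(3², 67))) = 1/(√(17668 + ((3²)² - 1*67))) = 1/(√(17668 + (9² - 67))) = 1/(√(17668 + (81 - 67))) = 1/(√(17668 + 14)) = 1/(√17682) = √17682/17682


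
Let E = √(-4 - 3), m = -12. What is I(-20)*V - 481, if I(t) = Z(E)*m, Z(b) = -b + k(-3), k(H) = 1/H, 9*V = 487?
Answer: -2381/9 + 1948*I*√7/3 ≈ -264.56 + 1718.0*I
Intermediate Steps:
E = I*√7 (E = √(-7) = I*√7 ≈ 2.6458*I)
V = 487/9 (V = (⅑)*487 = 487/9 ≈ 54.111)
Z(b) = -⅓ - b (Z(b) = -b + 1/(-3) = -b - ⅓ = -⅓ - b)
I(t) = 4 + 12*I*√7 (I(t) = (-⅓ - I*√7)*(-12) = 4 + 12*I*√7)
I(-20)*V - 481 = (4 + 12*I*√7)*(487/9) - 481 = (1948/9 + 1948*I*√7/3) - 481 = -2381/9 + 1948*I*√7/3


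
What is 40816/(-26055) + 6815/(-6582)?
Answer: -148738579/57164670 ≈ -2.6019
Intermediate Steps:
40816/(-26055) + 6815/(-6582) = 40816*(-1/26055) + 6815*(-1/6582) = -40816/26055 - 6815/6582 = -148738579/57164670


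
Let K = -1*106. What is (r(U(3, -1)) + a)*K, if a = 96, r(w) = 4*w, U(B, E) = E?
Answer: -9752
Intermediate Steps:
K = -106
(r(U(3, -1)) + a)*K = (4*(-1) + 96)*(-106) = (-4 + 96)*(-106) = 92*(-106) = -9752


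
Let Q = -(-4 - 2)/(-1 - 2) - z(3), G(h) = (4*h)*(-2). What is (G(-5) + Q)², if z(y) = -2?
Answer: 1600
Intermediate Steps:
G(h) = -8*h
Q = 0 (Q = -(-4 - 2)/(-1 - 2) - 1*(-2) = -(-6)/(-3) + 2 = -(-6)*(-1)/3 + 2 = -1*2 + 2 = -2 + 2 = 0)
(G(-5) + Q)² = (-8*(-5) + 0)² = (40 + 0)² = 40² = 1600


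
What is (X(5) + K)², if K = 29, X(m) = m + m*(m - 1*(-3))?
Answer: 5476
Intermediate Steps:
X(m) = m + m*(3 + m) (X(m) = m + m*(m + 3) = m + m*(3 + m))
(X(5) + K)² = (5*(4 + 5) + 29)² = (5*9 + 29)² = (45 + 29)² = 74² = 5476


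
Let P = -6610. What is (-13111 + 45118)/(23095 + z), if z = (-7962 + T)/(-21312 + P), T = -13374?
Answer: 446849727/322439963 ≈ 1.3858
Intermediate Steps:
z = 10668/13961 (z = (-7962 - 13374)/(-21312 - 6610) = -21336/(-27922) = -21336*(-1/27922) = 10668/13961 ≈ 0.76413)
(-13111 + 45118)/(23095 + z) = (-13111 + 45118)/(23095 + 10668/13961) = 32007/(322439963/13961) = 32007*(13961/322439963) = 446849727/322439963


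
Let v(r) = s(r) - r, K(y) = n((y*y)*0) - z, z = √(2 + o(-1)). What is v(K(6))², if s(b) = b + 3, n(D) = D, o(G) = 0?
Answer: 9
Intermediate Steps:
z = √2 (z = √(2 + 0) = √2 ≈ 1.4142)
s(b) = 3 + b
K(y) = -√2 (K(y) = (y*y)*0 - √2 = y²*0 - √2 = 0 - √2 = -√2)
v(r) = 3 (v(r) = (3 + r) - r = 3)
v(K(6))² = 3² = 9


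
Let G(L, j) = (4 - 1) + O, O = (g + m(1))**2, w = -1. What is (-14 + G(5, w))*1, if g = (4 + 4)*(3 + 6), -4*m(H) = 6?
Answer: 19837/4 ≈ 4959.3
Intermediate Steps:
m(H) = -3/2 (m(H) = -1/4*6 = -3/2)
g = 72 (g = 8*9 = 72)
O = 19881/4 (O = (72 - 3/2)**2 = (141/2)**2 = 19881/4 ≈ 4970.3)
G(L, j) = 19893/4 (G(L, j) = (4 - 1) + 19881/4 = 3 + 19881/4 = 19893/4)
(-14 + G(5, w))*1 = (-14 + 19893/4)*1 = (19837/4)*1 = 19837/4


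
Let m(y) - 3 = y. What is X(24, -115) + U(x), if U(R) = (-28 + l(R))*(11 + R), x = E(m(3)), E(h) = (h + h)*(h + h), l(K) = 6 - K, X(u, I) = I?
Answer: -25845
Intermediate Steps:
m(y) = 3 + y
E(h) = 4*h² (E(h) = (2*h)*(2*h) = 4*h²)
x = 144 (x = 4*(3 + 3)² = 4*6² = 4*36 = 144)
U(R) = (-22 - R)*(11 + R) (U(R) = (-28 + (6 - R))*(11 + R) = (-22 - R)*(11 + R))
X(24, -115) + U(x) = -115 + (-242 - 1*144² - 33*144) = -115 + (-242 - 1*20736 - 4752) = -115 + (-242 - 20736 - 4752) = -115 - 25730 = -25845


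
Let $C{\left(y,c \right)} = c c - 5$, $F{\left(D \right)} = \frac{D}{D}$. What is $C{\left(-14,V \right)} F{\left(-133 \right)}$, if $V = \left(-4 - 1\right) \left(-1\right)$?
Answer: $20$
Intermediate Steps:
$F{\left(D \right)} = 1$
$V = 5$ ($V = \left(-5\right) \left(-1\right) = 5$)
$C{\left(y,c \right)} = -5 + c^{2}$ ($C{\left(y,c \right)} = c^{2} - 5 = -5 + c^{2}$)
$C{\left(-14,V \right)} F{\left(-133 \right)} = \left(-5 + 5^{2}\right) 1 = \left(-5 + 25\right) 1 = 20 \cdot 1 = 20$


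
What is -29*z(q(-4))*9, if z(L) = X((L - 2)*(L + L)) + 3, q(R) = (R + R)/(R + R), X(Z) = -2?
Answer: -261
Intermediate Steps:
q(R) = 1 (q(R) = (2*R)/((2*R)) = (2*R)*(1/(2*R)) = 1)
z(L) = 1 (z(L) = -2 + 3 = 1)
-29*z(q(-4))*9 = -29*1*9 = -29*9 = -261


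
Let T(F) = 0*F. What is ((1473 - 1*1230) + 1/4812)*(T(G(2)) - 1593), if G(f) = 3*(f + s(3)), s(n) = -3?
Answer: -620907327/1604 ≈ -3.8710e+5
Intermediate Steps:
G(f) = -9 + 3*f (G(f) = 3*(f - 3) = 3*(-3 + f) = -9 + 3*f)
T(F) = 0
((1473 - 1*1230) + 1/4812)*(T(G(2)) - 1593) = ((1473 - 1*1230) + 1/4812)*(0 - 1593) = ((1473 - 1230) + 1/4812)*(-1593) = (243 + 1/4812)*(-1593) = (1169317/4812)*(-1593) = -620907327/1604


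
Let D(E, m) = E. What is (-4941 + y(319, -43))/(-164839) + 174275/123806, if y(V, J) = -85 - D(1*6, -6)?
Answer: 29350308517/20408057234 ≈ 1.4382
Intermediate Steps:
y(V, J) = -91 (y(V, J) = -85 - 6 = -91)
(-4941 + y(319, -43))/(-164839) + 174275/123806 = (-4941 - 91)/(-164839) + 174275/123806 = -5032*(-1/164839) + 174275*(1/123806) = 5032/164839 + 174275/123806 = 29350308517/20408057234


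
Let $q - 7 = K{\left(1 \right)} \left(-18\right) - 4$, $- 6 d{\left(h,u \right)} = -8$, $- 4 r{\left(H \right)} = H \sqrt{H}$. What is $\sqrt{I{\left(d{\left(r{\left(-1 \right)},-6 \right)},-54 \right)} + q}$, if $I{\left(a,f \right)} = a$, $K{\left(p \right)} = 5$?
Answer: $\frac{i \sqrt{771}}{3} \approx 9.2556 i$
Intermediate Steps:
$r{\left(H \right)} = - \frac{H^{\frac{3}{2}}}{4}$ ($r{\left(H \right)} = - \frac{H \sqrt{H}}{4} = - \frac{H^{\frac{3}{2}}}{4}$)
$d{\left(h,u \right)} = \frac{4}{3}$ ($d{\left(h,u \right)} = \left(- \frac{1}{6}\right) \left(-8\right) = \frac{4}{3}$)
$q = -87$ ($q = 7 + \left(5 \left(-18\right) - 4\right) = 7 - 94 = -87$)
$\sqrt{I{\left(d{\left(r{\left(-1 \right)},-6 \right)},-54 \right)} + q} = \sqrt{\frac{4}{3} - 87} = \sqrt{- \frac{257}{3}} = \frac{i \sqrt{771}}{3}$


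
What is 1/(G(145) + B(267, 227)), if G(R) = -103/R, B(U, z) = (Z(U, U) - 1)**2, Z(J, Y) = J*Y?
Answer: 145/736886946777 ≈ 1.9677e-10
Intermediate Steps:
B(U, z) = (-1 + U**2)**2 (B(U, z) = (U*U - 1)**2 = (U**2 - 1)**2 = (-1 + U**2)**2)
1/(G(145) + B(267, 227)) = 1/(-103/145 + (-1 + 267**2)**2) = 1/(-103*1/145 + (-1 + 71289)**2) = 1/(-103/145 + 71288**2) = 1/(-103/145 + 5081978944) = 1/(736886946777/145) = 145/736886946777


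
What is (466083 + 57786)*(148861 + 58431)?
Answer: 108593852748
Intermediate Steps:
(466083 + 57786)*(148861 + 58431) = 523869*207292 = 108593852748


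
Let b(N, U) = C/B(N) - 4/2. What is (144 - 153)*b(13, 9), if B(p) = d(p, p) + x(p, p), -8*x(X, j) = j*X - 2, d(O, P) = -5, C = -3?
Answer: 390/23 ≈ 16.957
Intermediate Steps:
x(X, j) = ¼ - X*j/8 (x(X, j) = -(j*X - 2)/8 = -(X*j - 2)/8 = -(-2 + X*j)/8 = ¼ - X*j/8)
B(p) = -19/4 - p²/8 (B(p) = -5 + (¼ - p*p/8) = -5 + (¼ - p²/8) = -19/4 - p²/8)
b(N, U) = -2 - 3/(-19/4 - N²/8) (b(N, U) = -3/(-19/4 - N²/8) - 4/2 = -3/(-19/4 - N²/8) - 4*½ = -3/(-19/4 - N²/8) - 2 = -2 - 3/(-19/4 - N²/8))
(144 - 153)*b(13, 9) = (144 - 153)*(2*(-26 - 1*13²)/(38 + 13²)) = -18*(-26 - 1*169)/(38 + 169) = -18*(-26 - 169)/207 = -18*(-195)/207 = -9*(-130/69) = 390/23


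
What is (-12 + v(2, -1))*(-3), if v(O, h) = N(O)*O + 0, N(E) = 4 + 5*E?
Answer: -48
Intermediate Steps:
v(O, h) = O*(4 + 5*O) (v(O, h) = (4 + 5*O)*O + 0 = O*(4 + 5*O) + 0 = O*(4 + 5*O))
(-12 + v(2, -1))*(-3) = (-12 + 2*(4 + 5*2))*(-3) = (-12 + 2*(4 + 10))*(-3) = (-12 + 2*14)*(-3) = (-12 + 28)*(-3) = 16*(-3) = -48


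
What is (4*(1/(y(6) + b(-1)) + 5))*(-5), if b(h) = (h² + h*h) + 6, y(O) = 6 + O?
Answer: -101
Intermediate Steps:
b(h) = 6 + 2*h² (b(h) = (h² + h²) + 6 = 2*h² + 6 = 6 + 2*h²)
(4*(1/(y(6) + b(-1)) + 5))*(-5) = (4*(1/((6 + 6) + (6 + 2*(-1)²)) + 5))*(-5) = (4*(1/(12 + (6 + 2*1)) + 5))*(-5) = (4*(1/(12 + (6 + 2)) + 5))*(-5) = (4*(1/(12 + 8) + 5))*(-5) = (4*(1/20 + 5))*(-5) = (4*(101/20))*(-5) = (101/5)*(-5) = -101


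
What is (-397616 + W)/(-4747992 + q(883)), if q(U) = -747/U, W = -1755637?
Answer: 633774133/1397492561 ≈ 0.45351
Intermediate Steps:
(-397616 + W)/(-4747992 + q(883)) = (-397616 - 1755637)/(-4747992 - 747/883) = -2153253/(-4747992 - 747*1/883) = -2153253/(-4747992 - 747/883) = -2153253/(-4192477683/883) = -2153253*(-883/4192477683) = 633774133/1397492561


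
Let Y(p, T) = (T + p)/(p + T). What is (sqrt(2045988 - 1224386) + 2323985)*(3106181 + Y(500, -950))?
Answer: 7218720375270 + 3106182*sqrt(821602) ≈ 7.2215e+12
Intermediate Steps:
Y(p, T) = 1 (Y(p, T) = (T + p)/(T + p) = 1)
(sqrt(2045988 - 1224386) + 2323985)*(3106181 + Y(500, -950)) = (sqrt(2045988 - 1224386) + 2323985)*(3106181 + 1) = (sqrt(821602) + 2323985)*3106182 = (2323985 + sqrt(821602))*3106182 = 7218720375270 + 3106182*sqrt(821602)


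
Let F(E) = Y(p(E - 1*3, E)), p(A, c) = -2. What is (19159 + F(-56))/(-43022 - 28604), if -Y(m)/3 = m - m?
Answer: -19159/71626 ≈ -0.26749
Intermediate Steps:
Y(m) = 0 (Y(m) = -3*(m - m) = -3*0 = 0)
F(E) = 0
(19159 + F(-56))/(-43022 - 28604) = (19159 + 0)/(-43022 - 28604) = 19159/(-71626) = 19159*(-1/71626) = -19159/71626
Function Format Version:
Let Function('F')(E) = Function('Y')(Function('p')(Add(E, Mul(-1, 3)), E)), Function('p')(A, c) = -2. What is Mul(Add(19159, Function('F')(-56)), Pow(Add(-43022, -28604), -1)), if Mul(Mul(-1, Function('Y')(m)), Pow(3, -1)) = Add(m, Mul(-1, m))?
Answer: Rational(-19159, 71626) ≈ -0.26749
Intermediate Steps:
Function('Y')(m) = 0 (Function('Y')(m) = Mul(-3, Add(m, Mul(-1, m))) = Mul(-3, 0) = 0)
Function('F')(E) = 0
Mul(Add(19159, Function('F')(-56)), Pow(Add(-43022, -28604), -1)) = Mul(Add(19159, 0), Pow(Add(-43022, -28604), -1)) = Mul(19159, Pow(-71626, -1)) = Mul(19159, Rational(-1, 71626)) = Rational(-19159, 71626)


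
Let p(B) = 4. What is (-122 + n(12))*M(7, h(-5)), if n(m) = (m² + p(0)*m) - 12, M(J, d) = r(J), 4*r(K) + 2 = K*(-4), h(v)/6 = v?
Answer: -435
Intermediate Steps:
h(v) = 6*v
r(K) = -½ - K (r(K) = -½ + (K*(-4))/4 = -½ + (-4*K)/4 = -½ - K)
M(J, d) = -½ - J
n(m) = -12 + m² + 4*m (n(m) = (m² + 4*m) - 12 = -12 + m² + 4*m)
(-122 + n(12))*M(7, h(-5)) = (-122 + (-12 + 12² + 4*12))*(-½ - 1*7) = (-122 + (-12 + 144 + 48))*(-½ - 7) = (-122 + 180)*(-15/2) = 58*(-15/2) = -435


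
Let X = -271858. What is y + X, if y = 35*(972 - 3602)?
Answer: -363908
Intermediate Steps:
y = -92050 (y = 35*(-2630) = -92050)
y + X = -92050 - 271858 = -363908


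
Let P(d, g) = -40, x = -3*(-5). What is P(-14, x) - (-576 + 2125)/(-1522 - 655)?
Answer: -85531/2177 ≈ -39.288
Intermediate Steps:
x = 15
P(-14, x) - (-576 + 2125)/(-1522 - 655) = -40 - (-576 + 2125)/(-1522 - 655) = -40 - 1549/(-2177) = -40 - 1549*(-1)/2177 = -40 - 1*(-1549/2177) = -40 + 1549/2177 = -85531/2177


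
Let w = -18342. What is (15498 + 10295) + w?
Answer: 7451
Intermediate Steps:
(15498 + 10295) + w = (15498 + 10295) - 18342 = 25793 - 18342 = 7451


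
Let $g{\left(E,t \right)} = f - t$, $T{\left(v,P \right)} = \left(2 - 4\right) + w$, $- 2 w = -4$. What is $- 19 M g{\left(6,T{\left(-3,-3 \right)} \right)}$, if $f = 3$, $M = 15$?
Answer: $-855$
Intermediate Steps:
$w = 2$ ($w = \left(- \frac{1}{2}\right) \left(-4\right) = 2$)
$T{\left(v,P \right)} = 0$ ($T{\left(v,P \right)} = \left(2 - 4\right) + 2 = -2 + 2 = 0$)
$g{\left(E,t \right)} = 3 - t$
$- 19 M g{\left(6,T{\left(-3,-3 \right)} \right)} = \left(-19\right) 15 \left(3 - 0\right) = - 285 \left(3 + 0\right) = \left(-285\right) 3 = -855$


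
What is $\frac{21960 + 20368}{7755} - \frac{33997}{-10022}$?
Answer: $\frac{62532541}{7065510} \approx 8.8504$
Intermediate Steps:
$\frac{21960 + 20368}{7755} - \frac{33997}{-10022} = 42328 \cdot \frac{1}{7755} - - \frac{33997}{10022} = \frac{3848}{705} + \frac{33997}{10022} = \frac{62532541}{7065510}$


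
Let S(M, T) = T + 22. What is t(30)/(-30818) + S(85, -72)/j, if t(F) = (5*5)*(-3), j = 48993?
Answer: 2133575/1509866274 ≈ 0.0014131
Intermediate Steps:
S(M, T) = 22 + T
t(F) = -75 (t(F) = 25*(-3) = -75)
t(30)/(-30818) + S(85, -72)/j = -75/(-30818) + (22 - 72)/48993 = -75*(-1/30818) - 50*1/48993 = 75/30818 - 50/48993 = 2133575/1509866274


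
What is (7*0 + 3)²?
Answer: 9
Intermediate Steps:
(7*0 + 3)² = (0 + 3)² = 3² = 9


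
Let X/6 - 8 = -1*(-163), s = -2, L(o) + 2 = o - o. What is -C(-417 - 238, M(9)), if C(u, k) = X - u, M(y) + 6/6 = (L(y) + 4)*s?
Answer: -1681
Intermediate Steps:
L(o) = -2 (L(o) = -2 + (o - o) = -2 + 0 = -2)
X = 1026 (X = 48 + 6*(-1*(-163)) = 48 + 6*163 = 48 + 978 = 1026)
M(y) = -5 (M(y) = -1 + (-2 + 4)*(-2) = -1 + 2*(-2) = -1 - 4 = -5)
C(u, k) = 1026 - u
-C(-417 - 238, M(9)) = -(1026 - (-417 - 238)) = -(1026 - 1*(-655)) = -(1026 + 655) = -1*1681 = -1681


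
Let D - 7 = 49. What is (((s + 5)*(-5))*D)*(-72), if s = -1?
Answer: 80640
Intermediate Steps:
D = 56 (D = 7 + 49 = 56)
(((s + 5)*(-5))*D)*(-72) = (((-1 + 5)*(-5))*56)*(-72) = ((4*(-5))*56)*(-72) = -20*56*(-72) = -1120*(-72) = 80640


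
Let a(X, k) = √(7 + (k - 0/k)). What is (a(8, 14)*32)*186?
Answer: 5952*√21 ≈ 27276.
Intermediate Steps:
a(X, k) = √(7 + k) (a(X, k) = √(7 + (k - 1*0)) = √(7 + (k + 0)) = √(7 + k))
(a(8, 14)*32)*186 = (√(7 + 14)*32)*186 = (√21*32)*186 = (32*√21)*186 = 5952*√21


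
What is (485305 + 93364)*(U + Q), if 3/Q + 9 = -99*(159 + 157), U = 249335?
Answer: 1505010080105896/10431 ≈ 1.4428e+11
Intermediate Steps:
Q = -1/10431 (Q = 3/(-9 - 99*(159 + 157)) = 3/(-9 - 99*316) = 3/(-9 - 31284) = 3/(-31293) = 3*(-1/31293) = -1/10431 ≈ -9.5868e-5)
(485305 + 93364)*(U + Q) = (485305 + 93364)*(249335 - 1/10431) = 578669*(2600813384/10431) = 1505010080105896/10431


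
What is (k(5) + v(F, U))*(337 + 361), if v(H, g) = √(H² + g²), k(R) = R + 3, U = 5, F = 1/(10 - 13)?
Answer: 5584 + 698*√226/3 ≈ 9081.8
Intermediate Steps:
F = -⅓ (F = 1/(-3) = -⅓ ≈ -0.33333)
k(R) = 3 + R
(k(5) + v(F, U))*(337 + 361) = ((3 + 5) + √((-⅓)² + 5²))*(337 + 361) = (8 + √(⅑ + 25))*698 = (8 + √(226/9))*698 = (8 + √226/3)*698 = 5584 + 698*√226/3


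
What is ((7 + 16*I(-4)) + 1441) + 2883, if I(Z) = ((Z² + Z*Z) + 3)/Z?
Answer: 4191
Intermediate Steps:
I(Z) = (3 + 2*Z²)/Z (I(Z) = ((Z² + Z²) + 3)/Z = (2*Z² + 3)/Z = (3 + 2*Z²)/Z)
((7 + 16*I(-4)) + 1441) + 2883 = ((7 + 16*(2*(-4) + 3/(-4))) + 1441) + 2883 = ((7 + 16*(-8 + 3*(-¼))) + 1441) + 2883 = ((7 + 16*(-8 - ¾)) + 1441) + 2883 = ((7 + 16*(-35/4)) + 1441) + 2883 = ((7 - 140) + 1441) + 2883 = (-133 + 1441) + 2883 = 1308 + 2883 = 4191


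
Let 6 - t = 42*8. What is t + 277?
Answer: -53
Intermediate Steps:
t = -330 (t = 6 - 42*8 = 6 - 1*336 = 6 - 336 = -330)
t + 277 = -330 + 277 = -53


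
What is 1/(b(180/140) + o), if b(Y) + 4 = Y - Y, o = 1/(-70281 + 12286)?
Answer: -57995/231981 ≈ -0.25000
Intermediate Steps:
o = -1/57995 (o = 1/(-57995) = -1/57995 ≈ -1.7243e-5)
b(Y) = -4 (b(Y) = -4 + (Y - Y) = -4 + 0 = -4)
1/(b(180/140) + o) = 1/(-4 - 1/57995) = 1/(-231981/57995) = -57995/231981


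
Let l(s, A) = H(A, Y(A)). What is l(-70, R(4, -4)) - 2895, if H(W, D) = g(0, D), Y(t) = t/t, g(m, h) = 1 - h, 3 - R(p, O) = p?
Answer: -2895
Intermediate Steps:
R(p, O) = 3 - p
Y(t) = 1
H(W, D) = 1 - D
l(s, A) = 0 (l(s, A) = 1 - 1*1 = 1 - 1 = 0)
l(-70, R(4, -4)) - 2895 = 0 - 2895 = -2895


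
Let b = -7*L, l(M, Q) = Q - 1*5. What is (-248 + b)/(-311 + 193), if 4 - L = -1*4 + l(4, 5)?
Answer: 152/59 ≈ 2.5763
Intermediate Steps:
l(M, Q) = -5 + Q (l(M, Q) = Q - 5 = -5 + Q)
L = 8 (L = 4 - (-1*4 + (-5 + 5)) = 4 - (-4 + 0) = 4 - 1*(-4) = 4 + 4 = 8)
b = -56 (b = -7*8 = -56)
(-248 + b)/(-311 + 193) = (-248 - 56)/(-311 + 193) = -304/(-118) = -304*(-1/118) = 152/59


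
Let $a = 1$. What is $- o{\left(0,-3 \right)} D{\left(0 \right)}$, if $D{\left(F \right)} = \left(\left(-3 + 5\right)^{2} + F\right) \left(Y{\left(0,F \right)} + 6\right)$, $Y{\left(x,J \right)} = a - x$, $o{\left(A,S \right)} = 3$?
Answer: $-84$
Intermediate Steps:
$Y{\left(x,J \right)} = 1 - x$
$D{\left(F \right)} = 28 + 7 F$ ($D{\left(F \right)} = \left(\left(-3 + 5\right)^{2} + F\right) \left(\left(1 - 0\right) + 6\right) = \left(2^{2} + F\right) \left(\left(1 + 0\right) + 6\right) = \left(4 + F\right) \left(1 + 6\right) = \left(4 + F\right) 7 = 28 + 7 F$)
$- o{\left(0,-3 \right)} D{\left(0 \right)} = \left(-1\right) 3 \left(28 + 7 \cdot 0\right) = - 3 \left(28 + 0\right) = \left(-3\right) 28 = -84$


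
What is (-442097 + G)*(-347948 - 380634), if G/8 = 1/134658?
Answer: 21686934588017038/67329 ≈ 3.2210e+11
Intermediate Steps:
G = 4/67329 (G = 8/134658 = 8*(1/134658) = 4/67329 ≈ 5.9410e-5)
(-442097 + G)*(-347948 - 380634) = (-442097 + 4/67329)*(-347948 - 380634) = -29765948909/67329*(-728582) = 21686934588017038/67329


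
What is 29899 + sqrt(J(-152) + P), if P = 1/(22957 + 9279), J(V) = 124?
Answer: 29899 + sqrt(32213958635)/16118 ≈ 29910.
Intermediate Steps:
P = 1/32236 ≈ 3.1021e-5
29899 + sqrt(J(-152) + P) = 29899 + sqrt(124 + 1/32236) = 29899 + sqrt(3997265/32236) = 29899 + sqrt(32213958635)/16118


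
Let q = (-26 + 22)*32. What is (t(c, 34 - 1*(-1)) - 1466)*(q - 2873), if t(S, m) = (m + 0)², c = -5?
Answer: 723241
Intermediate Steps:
t(S, m) = m²
q = -128 (q = -4*32 = -128)
(t(c, 34 - 1*(-1)) - 1466)*(q - 2873) = ((34 - 1*(-1))² - 1466)*(-128 - 2873) = ((34 + 1)² - 1466)*(-3001) = (35² - 1466)*(-3001) = (1225 - 1466)*(-3001) = -241*(-3001) = 723241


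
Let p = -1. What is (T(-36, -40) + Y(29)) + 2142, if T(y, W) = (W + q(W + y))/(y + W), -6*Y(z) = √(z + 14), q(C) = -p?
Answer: 162831/76 - √43/6 ≈ 2141.4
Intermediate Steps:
q(C) = 1 (q(C) = -1*(-1) = 1)
Y(z) = -√(14 + z)/6 (Y(z) = -√(z + 14)/6 = -√(14 + z)/6)
T(y, W) = (1 + W)/(W + y) (T(y, W) = (W + 1)/(y + W) = (1 + W)/(W + y))
(T(-36, -40) + Y(29)) + 2142 = ((1 - 40)/(-40 - 36) - √(14 + 29)/6) + 2142 = (-39/(-76) - √43/6) + 2142 = (-1/76*(-39) - √43/6) + 2142 = (39/76 - √43/6) + 2142 = 162831/76 - √43/6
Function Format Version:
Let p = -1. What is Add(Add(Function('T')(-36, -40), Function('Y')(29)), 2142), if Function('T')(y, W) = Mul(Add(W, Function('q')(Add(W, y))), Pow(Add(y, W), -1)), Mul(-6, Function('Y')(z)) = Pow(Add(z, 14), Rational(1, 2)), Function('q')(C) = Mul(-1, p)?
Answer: Add(Rational(162831, 76), Mul(Rational(-1, 6), Pow(43, Rational(1, 2)))) ≈ 2141.4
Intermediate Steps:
Function('q')(C) = 1 (Function('q')(C) = Mul(-1, -1) = 1)
Function('Y')(z) = Mul(Rational(-1, 6), Pow(Add(14, z), Rational(1, 2))) (Function('Y')(z) = Mul(Rational(-1, 6), Pow(Add(z, 14), Rational(1, 2))) = Mul(Rational(-1, 6), Pow(Add(14, z), Rational(1, 2))))
Function('T')(y, W) = Mul(Pow(Add(W, y), -1), Add(1, W)) (Function('T')(y, W) = Mul(Add(W, 1), Pow(Add(y, W), -1)) = Mul(Add(1, W), Pow(Add(W, y), -1)) = Mul(Pow(Add(W, y), -1), Add(1, W)))
Add(Add(Function('T')(-36, -40), Function('Y')(29)), 2142) = Add(Add(Mul(Pow(Add(-40, -36), -1), Add(1, -40)), Mul(Rational(-1, 6), Pow(Add(14, 29), Rational(1, 2)))), 2142) = Add(Add(Mul(Pow(-76, -1), -39), Mul(Rational(-1, 6), Pow(43, Rational(1, 2)))), 2142) = Add(Add(Mul(Rational(-1, 76), -39), Mul(Rational(-1, 6), Pow(43, Rational(1, 2)))), 2142) = Add(Add(Rational(39, 76), Mul(Rational(-1, 6), Pow(43, Rational(1, 2)))), 2142) = Add(Rational(162831, 76), Mul(Rational(-1, 6), Pow(43, Rational(1, 2))))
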